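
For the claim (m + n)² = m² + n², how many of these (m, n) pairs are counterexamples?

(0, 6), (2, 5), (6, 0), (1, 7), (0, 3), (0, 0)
Testing each pair:
(0, 6): LHS = 36, RHS = 36 → satisfies claim
(2, 5): LHS = 49, RHS = 29 → counterexample
(6, 0): LHS = 36, RHS = 36 → satisfies claim
(1, 7): LHS = 64, RHS = 50 → counterexample
(0, 3): LHS = 9, RHS = 9 → satisfies claim
(0, 0): LHS = 0, RHS = 0 → satisfies claim

That makes 2 counterexamples.

Answer: 2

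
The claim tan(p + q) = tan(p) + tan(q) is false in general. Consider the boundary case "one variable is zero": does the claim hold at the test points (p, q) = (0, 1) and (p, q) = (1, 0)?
At (0, 1): LHS = tan(1) ≈ 1.557, RHS = tan(1) ≈ 1.557 → equal
At (1, 0): LHS = tan(1) ≈ 1.557, RHS = tan(1) ≈ 1.557 → equal

So the claim does hold at both of these boundary points, even though it is not an identity.

Answer: Yes, holds at both test points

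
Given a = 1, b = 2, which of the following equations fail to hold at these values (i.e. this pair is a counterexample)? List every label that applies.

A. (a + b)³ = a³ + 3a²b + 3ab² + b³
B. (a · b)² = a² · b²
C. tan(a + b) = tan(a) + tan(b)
Evaluating each claim at the given values:
A. LHS = 27, RHS = 27 → holds here (LHS = RHS)
B. LHS = 4, RHS = 4 → holds here (LHS = RHS)
C. LHS = tan(3) ≈ -0.1425, RHS = tan(2) + tan(1) ≈ -0.6276 → fails here (LHS ≠ RHS)

Answer: C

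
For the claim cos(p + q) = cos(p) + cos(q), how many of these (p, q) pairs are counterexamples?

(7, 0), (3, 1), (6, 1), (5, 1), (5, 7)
Testing each pair:
(7, 0): LHS = cos(7) ≈ 0.7539, RHS = cos(7) + 1 ≈ 1.754 → counterexample
(3, 1): LHS = cos(4) ≈ -0.6536, RHS = cos(3) + cos(1) ≈ -0.4497 → counterexample
(6, 1): LHS = cos(7) ≈ 0.7539, RHS = cos(1) + cos(6) ≈ 1.5 → counterexample
(5, 1): LHS = cos(6) ≈ 0.9602, RHS = cos(5) + cos(1) ≈ 0.824 → counterexample
(5, 7): LHS = cos(12) ≈ 0.8439, RHS = cos(5) + cos(7) ≈ 1.038 → counterexample

That makes 5 counterexamples.

Answer: 5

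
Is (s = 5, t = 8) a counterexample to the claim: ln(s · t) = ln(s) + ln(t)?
Substituting s = 5, t = 8:
LHS = ln(5 · 8) = ln(40) ≈ 3.689
RHS = ln(5) + ln(8) ≈ 3.689

The sides agree, so this pair does not disprove the claim.

Answer: No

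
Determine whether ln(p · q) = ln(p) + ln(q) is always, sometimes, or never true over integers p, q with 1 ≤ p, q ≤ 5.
Always true

The identity holds for every pair in the range. For instance at (p, q) = (2, 4): both sides equal ln(8) ≈ 2.079.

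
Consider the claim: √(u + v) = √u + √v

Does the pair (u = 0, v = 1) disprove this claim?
Substituting u = 0, v = 1:
LHS = √(0 + 1) = 1
RHS = √0 + √1 = 1

The sides agree, so this pair does not disprove the claim.

Answer: No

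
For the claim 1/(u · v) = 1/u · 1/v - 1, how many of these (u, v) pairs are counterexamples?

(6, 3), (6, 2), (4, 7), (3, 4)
Testing each pair:
(6, 3): LHS = 1/18, RHS = -17/18 → counterexample
(6, 2): LHS = 1/12, RHS = -11/12 → counterexample
(4, 7): LHS = 1/28, RHS = -27/28 → counterexample
(3, 4): LHS = 1/12, RHS = -11/12 → counterexample

That makes 4 counterexamples.

Answer: 4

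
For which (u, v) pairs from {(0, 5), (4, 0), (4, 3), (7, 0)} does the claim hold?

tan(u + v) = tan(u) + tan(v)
Testing each pair:
(0, 5): LHS = tan(5) ≈ -3.381, RHS = tan(5) ≈ -3.381 → holds
(4, 0): LHS = tan(4) ≈ 1.158, RHS = tan(4) ≈ 1.158 → holds
(4, 3): LHS = tan(7) ≈ 0.8714, RHS = tan(3) + tan(4) ≈ 1.015 → fails
(7, 0): LHS = tan(7) ≈ 0.8714, RHS = tan(7) ≈ 0.8714 → holds

3 of 4 pairs satisfy the claim.

Answer: (0, 5), (4, 0), (7, 0)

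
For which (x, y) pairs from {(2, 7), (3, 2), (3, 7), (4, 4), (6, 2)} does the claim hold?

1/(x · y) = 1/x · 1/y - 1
None

Testing each pair:
(2, 7): LHS = 1/14, RHS = -13/14 → fails
(3, 2): LHS = 1/6, RHS = -5/6 → fails
(3, 7): LHS = 1/21, RHS = -20/21 → fails
(4, 4): LHS = 1/16, RHS = -15/16 → fails
(6, 2): LHS = 1/12, RHS = -11/12 → fails

No pair satisfies the claim.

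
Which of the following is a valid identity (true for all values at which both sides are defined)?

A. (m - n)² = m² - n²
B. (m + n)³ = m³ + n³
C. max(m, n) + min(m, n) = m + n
C

A: fails at (1, 4) — LHS = 9, RHS = -15.
B: fails at (2, 3) — LHS = 125, RHS = 35.
C: holds — e.g. at (1, 5), both sides equal 6.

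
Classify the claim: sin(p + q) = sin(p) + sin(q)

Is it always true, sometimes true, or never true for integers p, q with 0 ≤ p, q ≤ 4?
Sometimes true

It holds at (p, q) = (0, 4) (both sides equal sin(4) ≈ -0.7568), but fails at (p, q) = (4, 3) (LHS = sin(7) ≈ 0.657, RHS = sin(4) + sin(3) ≈ -0.6157).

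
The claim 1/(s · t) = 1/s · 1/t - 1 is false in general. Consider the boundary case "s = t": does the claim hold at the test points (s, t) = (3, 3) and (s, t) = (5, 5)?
No, fails at both test points

At (3, 3): LHS = 1/9 ≠ RHS = -8/9
At (5, 5): LHS = 1/25 ≠ RHS = -24/25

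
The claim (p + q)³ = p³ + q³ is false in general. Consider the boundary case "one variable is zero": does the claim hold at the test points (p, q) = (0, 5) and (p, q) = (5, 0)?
At (0, 5): LHS = 125, RHS = 125 → equal
At (5, 0): LHS = 125, RHS = 125 → equal

So the claim does hold at both of these boundary points, even though it is not an identity.

Answer: Yes, holds at both test points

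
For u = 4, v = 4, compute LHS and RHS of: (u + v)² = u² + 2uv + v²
LHS = (4 + 4)² = 64
RHS = 4² + 2·4·4 + 4² = 64

LHS = RHS: the two sides agree.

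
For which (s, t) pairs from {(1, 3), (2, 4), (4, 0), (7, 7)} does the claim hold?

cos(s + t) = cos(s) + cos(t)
Testing each pair:
(1, 3): LHS = cos(4) ≈ -0.6536, RHS = cos(3) + cos(1) ≈ -0.4497 → fails
(2, 4): LHS = cos(6) ≈ 0.9602, RHS = cos(4) + cos(2) ≈ -1.07 → fails
(4, 0): LHS = cos(4) ≈ -0.6536, RHS = cos(4) + 1 ≈ 0.3464 → fails
(7, 7): LHS = cos(14) ≈ 0.1367, RHS = 2·cos(7) ≈ 1.508 → fails

No pair satisfies the claim.

Answer: None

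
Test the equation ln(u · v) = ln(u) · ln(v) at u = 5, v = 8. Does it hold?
Substituting u = 5, v = 8:

LHS = ln(5 · 8) = ln(40) ≈ 3.689
RHS = ln(5) · ln(8) ≈ 3.347

LHS ≠ RHS, so the equation does not hold at this point.

Answer: Fails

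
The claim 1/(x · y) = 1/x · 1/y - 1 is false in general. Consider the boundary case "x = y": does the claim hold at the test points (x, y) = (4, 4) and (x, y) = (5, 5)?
At (4, 4): LHS = 1/16 ≠ RHS = -15/16
At (5, 5): LHS = 1/25 ≠ RHS = -24/25

Answer: No, fails at both test points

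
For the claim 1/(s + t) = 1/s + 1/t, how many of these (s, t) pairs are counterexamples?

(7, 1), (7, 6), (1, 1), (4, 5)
4

Testing each pair:
(7, 1): LHS = 1/8, RHS = 8/7 → counterexample
(7, 6): LHS = 1/13, RHS = 13/42 → counterexample
(1, 1): LHS = 1/2, RHS = 2 → counterexample
(4, 5): LHS = 1/9, RHS = 9/20 → counterexample

That makes 4 counterexamples.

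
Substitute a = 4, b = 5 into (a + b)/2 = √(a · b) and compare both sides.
LHS = (4 + 5)/2 = 9/2
RHS = √(4 · 5) = 2·√(5) ≈ 4.472

LHS ≠ RHS (they differ by about 0.02786), so the equation does not hold here.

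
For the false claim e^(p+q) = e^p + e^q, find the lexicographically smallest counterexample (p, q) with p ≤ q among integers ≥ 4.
Substituting (4, 4) into the claim:
LHS = e^(4+4) = e^8 ≈ 2981
RHS = e^4 + e^4 = 2·e^4 ≈ 109.2

Since LHS ≠ RHS, this pair disproves the claim, and no lexicographically smaller pair (p ≤ q, integers ≥ 4) does.

For instance (4, 7) is also a counterexample (LHS = e^11 ≈ 59874.1, RHS = e^4 + e^7 ≈ 1151), but it's lexicographically larger.

Answer: (p, q) = (4, 4)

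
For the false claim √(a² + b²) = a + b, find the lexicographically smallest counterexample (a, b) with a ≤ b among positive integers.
(a, b) = (1, 1)

Substituting (1, 1) into the claim:
LHS = √(1² + 1²) = √(2) ≈ 1.414
RHS = 1 + 1 = 2

Since LHS ≠ RHS, this pair disproves the claim, and no lexicographically smaller pair (a ≤ b, positive integers) does.

For instance (7, 8) is also a counterexample (LHS = √(113) ≈ 10.63, RHS = 15), but it's lexicographically larger.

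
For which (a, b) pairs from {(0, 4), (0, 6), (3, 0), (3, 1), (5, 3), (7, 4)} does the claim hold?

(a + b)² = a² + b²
(0, 4), (0, 6), (3, 0)

Testing each pair:
(0, 4): LHS = 16, RHS = 16 → holds
(0, 6): LHS = 36, RHS = 36 → holds
(3, 0): LHS = 9, RHS = 9 → holds
(3, 1): LHS = 16, RHS = 10 → fails
(5, 3): LHS = 64, RHS = 34 → fails
(7, 4): LHS = 121, RHS = 65 → fails

3 of 6 pairs satisfy the claim.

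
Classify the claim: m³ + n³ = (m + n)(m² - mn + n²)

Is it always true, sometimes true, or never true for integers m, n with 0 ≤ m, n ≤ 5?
The identity holds for every pair in the range. For instance at (m, n) = (0, 2): both sides equal 8.

Answer: Always true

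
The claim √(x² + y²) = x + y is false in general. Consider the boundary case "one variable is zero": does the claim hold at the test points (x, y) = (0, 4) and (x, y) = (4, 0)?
At (0, 4): LHS = 4, RHS = 4 → equal
At (4, 0): LHS = 4, RHS = 4 → equal

So the claim does hold at both of these boundary points, even though it is not an identity.

Answer: Yes, holds at both test points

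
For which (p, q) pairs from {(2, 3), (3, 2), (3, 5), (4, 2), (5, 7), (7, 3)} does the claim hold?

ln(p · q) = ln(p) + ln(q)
All pairs

Testing each pair:
(2, 3): LHS = ln(6) ≈ 1.792, RHS = ln(2) + ln(3) ≈ 1.792 → holds
(3, 2): LHS = ln(6) ≈ 1.792, RHS = ln(2) + ln(3) ≈ 1.792 → holds
(3, 5): LHS = ln(15) ≈ 2.708, RHS = ln(3) + ln(5) ≈ 2.708 → holds
(4, 2): LHS = ln(8) ≈ 2.079, RHS = ln(2) + ln(4) ≈ 2.079 → holds
(5, 7): LHS = ln(35) ≈ 3.555, RHS = ln(5) + ln(7) ≈ 3.555 → holds
(7, 3): LHS = ln(21) ≈ 3.045, RHS = ln(3) + ln(7) ≈ 3.045 → holds

Every pair satisfies the claim.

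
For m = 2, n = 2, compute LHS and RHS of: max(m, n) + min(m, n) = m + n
LHS = max(2, 2) + min(2, 2) = 4
RHS = 2 + 2 = 4

LHS = RHS: the two sides agree.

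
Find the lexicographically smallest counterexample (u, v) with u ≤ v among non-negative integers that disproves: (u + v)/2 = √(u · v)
At (0, 0): both sides equal 0, so it holds there.

Substituting (0, 1) into the claim:
LHS = (0 + 1)/2 = 1/2
RHS = √(0 · 1) = 0

Since LHS ≠ RHS, this pair disproves the claim, and no lexicographically smaller pair (u ≤ v, non-negative integers) does.

For instance (6, 7) is also a counterexample (LHS = 13/2, RHS = √(42) ≈ 6.481), but it's lexicographically larger.

Answer: (u, v) = (0, 1)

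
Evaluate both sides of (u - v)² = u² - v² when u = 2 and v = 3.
LHS = (2 - 3)² = 1
RHS = 2² - 3² = -5

LHS ≠ RHS, so the equation does not hold here.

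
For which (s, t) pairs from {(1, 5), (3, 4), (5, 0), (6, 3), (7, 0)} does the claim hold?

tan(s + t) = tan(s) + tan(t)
Testing each pair:
(1, 5): LHS = tan(6) ≈ -0.291, RHS = tan(5) + tan(1) ≈ -1.823 → fails
(3, 4): LHS = tan(7) ≈ 0.8714, RHS = tan(3) + tan(4) ≈ 1.015 → fails
(5, 0): LHS = tan(5) ≈ -3.381, RHS = tan(5) ≈ -3.381 → holds
(6, 3): LHS = tan(9) ≈ -0.4523, RHS = tan(6) + tan(3) ≈ -0.4336 → fails
(7, 0): LHS = tan(7) ≈ 0.8714, RHS = tan(7) ≈ 0.8714 → holds

2 of 5 pairs satisfy the claim.

Answer: (5, 0), (7, 0)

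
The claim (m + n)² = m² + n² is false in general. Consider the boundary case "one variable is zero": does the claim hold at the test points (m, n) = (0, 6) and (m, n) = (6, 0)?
Yes, holds at both test points

At (0, 6): LHS = 36, RHS = 36 → equal
At (6, 0): LHS = 36, RHS = 36 → equal

So the claim does hold at both of these boundary points, even though it is not an identity.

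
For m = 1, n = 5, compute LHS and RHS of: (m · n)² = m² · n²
LHS = (1 · 5)² = 25
RHS = 1² · 5² = 25

LHS = RHS: the two sides agree.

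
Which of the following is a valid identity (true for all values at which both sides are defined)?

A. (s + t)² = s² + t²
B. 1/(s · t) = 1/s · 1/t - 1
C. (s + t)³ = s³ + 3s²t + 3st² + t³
C

A: fails at (2, 2) — LHS = 16, RHS = 8.
B: fails at (3, 4) — LHS = 1/12, RHS = -11/12.
C: holds — e.g. at (4, 6), both sides equal 1000.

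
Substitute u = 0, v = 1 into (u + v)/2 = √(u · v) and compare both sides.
LHS = (0 + 1)/2 = 1/2
RHS = √(0 · 1) = 0

LHS ≠ RHS, so the equation does not hold here.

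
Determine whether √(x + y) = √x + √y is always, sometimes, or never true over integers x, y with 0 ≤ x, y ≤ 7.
Sometimes true

It holds at (x, y) = (0, 3) (both sides equal √(3) ≈ 1.732), but fails at (x, y) = (5, 7) (LHS = 2·√(3) ≈ 3.464, RHS = √(5) + √(7) ≈ 4.882).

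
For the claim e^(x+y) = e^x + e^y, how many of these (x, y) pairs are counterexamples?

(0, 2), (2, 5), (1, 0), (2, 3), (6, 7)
Testing each pair:
(0, 2): LHS = e^2 ≈ 7.389, RHS = 1 + e^2 ≈ 8.389 → counterexample
(2, 5): LHS = e^7 ≈ 1097, RHS = e^2 + e^5 ≈ 155.8 → counterexample
(1, 0): LHS = e ≈ 2.718, RHS = 1 + e ≈ 3.718 → counterexample
(2, 3): LHS = e^5 ≈ 148.4, RHS = e^2 + e^3 ≈ 27.47 → counterexample
(6, 7): LHS = e^13 ≈ 442413.4, RHS = e^6 + e^7 ≈ 1500 → counterexample

That makes 5 counterexamples.

Answer: 5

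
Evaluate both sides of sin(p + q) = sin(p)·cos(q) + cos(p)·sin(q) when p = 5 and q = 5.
LHS = sin(5 + 5) = sin(10) ≈ -0.544
RHS = sin(5)·cos(5) + cos(5)·sin(5) = 2·sin(5)·cos(5) ≈ -0.544

LHS = RHS: the two sides agree.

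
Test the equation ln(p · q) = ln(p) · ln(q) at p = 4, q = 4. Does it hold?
Fails

Substituting p = 4, q = 4:

LHS = ln(4 · 4) = ln(16) ≈ 2.773
RHS = ln(4) · ln(4) = ln(4)² ≈ 1.922

LHS ≠ RHS, so the equation does not hold at this point.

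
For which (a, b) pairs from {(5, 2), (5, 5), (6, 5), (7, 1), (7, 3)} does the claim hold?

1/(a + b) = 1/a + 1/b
Testing each pair:
(5, 2): LHS = 1/7, RHS = 7/10 → fails
(5, 5): LHS = 1/10, RHS = 2/5 → fails
(6, 5): LHS = 1/11, RHS = 11/30 → fails
(7, 1): LHS = 1/8, RHS = 8/7 → fails
(7, 3): LHS = 1/10, RHS = 10/21 → fails

No pair satisfies the claim.

Answer: None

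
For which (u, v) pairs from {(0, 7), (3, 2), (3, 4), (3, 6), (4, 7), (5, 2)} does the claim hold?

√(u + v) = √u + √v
(0, 7)

Testing each pair:
(0, 7): LHS = √(7) ≈ 2.646, RHS = √(7) ≈ 2.646 → holds
(3, 2): LHS = √(5) ≈ 2.236, RHS = √(2) + √(3) ≈ 3.146 → fails
(3, 4): LHS = √(7) ≈ 2.646, RHS = √(3) + 2 ≈ 3.732 → fails
(3, 6): LHS = 3, RHS = √(3) + √(6) ≈ 4.182 → fails
(4, 7): LHS = √(11) ≈ 3.317, RHS = 2 + √(7) ≈ 4.646 → fails
(5, 2): LHS = √(7) ≈ 2.646, RHS = √(2) + √(5) ≈ 3.65 → fails

1 of 6 pairs satisfies the claim.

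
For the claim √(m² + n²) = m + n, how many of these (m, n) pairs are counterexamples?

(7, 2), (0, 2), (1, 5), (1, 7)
Testing each pair:
(7, 2): LHS = √(53) ≈ 7.28, RHS = 9 → counterexample
(0, 2): LHS = 2, RHS = 2 → satisfies claim
(1, 5): LHS = √(26) ≈ 5.099, RHS = 6 → counterexample
(1, 7): LHS = 5·√(2) ≈ 7.071, RHS = 8 → counterexample

That makes 3 counterexamples.

Answer: 3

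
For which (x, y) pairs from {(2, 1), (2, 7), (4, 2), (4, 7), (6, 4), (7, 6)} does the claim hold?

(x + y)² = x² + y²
None

Testing each pair:
(2, 1): LHS = 9, RHS = 5 → fails
(2, 7): LHS = 81, RHS = 53 → fails
(4, 2): LHS = 36, RHS = 20 → fails
(4, 7): LHS = 121, RHS = 65 → fails
(6, 4): LHS = 100, RHS = 52 → fails
(7, 6): LHS = 169, RHS = 85 → fails

No pair satisfies the claim.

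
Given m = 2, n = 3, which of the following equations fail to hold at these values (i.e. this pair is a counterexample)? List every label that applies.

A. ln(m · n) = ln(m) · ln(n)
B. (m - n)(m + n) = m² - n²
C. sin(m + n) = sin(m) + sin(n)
A, C

Evaluating each claim at the given values:
A. LHS = ln(6) ≈ 1.792, RHS = ln(2)·ln(3) ≈ 0.7615 → fails here (LHS ≠ RHS)
B. LHS = -5, RHS = -5 → holds here (LHS = RHS)
C. LHS = sin(5) ≈ -0.9589, RHS = sin(3) + sin(2) ≈ 1.05 → fails here (LHS ≠ RHS)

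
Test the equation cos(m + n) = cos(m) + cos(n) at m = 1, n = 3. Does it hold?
Fails

Substituting m = 1, n = 3:

LHS = cos(1 + 3) = cos(4) ≈ -0.6536
RHS = cos(1) + cos(3) ≈ -0.4497

LHS ≠ RHS, so the equation does not hold at this point.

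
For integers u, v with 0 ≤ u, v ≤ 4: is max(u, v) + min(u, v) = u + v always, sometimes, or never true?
Always true

The identity holds for every pair in the range. For instance at (u, v) = (3, 4): both sides equal 7.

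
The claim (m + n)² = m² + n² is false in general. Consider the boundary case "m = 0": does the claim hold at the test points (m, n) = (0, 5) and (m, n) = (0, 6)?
Yes, holds at both test points

At (0, 5): LHS = 25, RHS = 25 → equal
At (0, 6): LHS = 36, RHS = 36 → equal

So the claim does hold at both of these boundary points, even though it is not an identity.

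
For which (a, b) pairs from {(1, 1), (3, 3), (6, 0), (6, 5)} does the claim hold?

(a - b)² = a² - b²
(1, 1), (3, 3), (6, 0)

Testing each pair:
(1, 1): LHS = 0, RHS = 0 → holds
(3, 3): LHS = 0, RHS = 0 → holds
(6, 0): LHS = 36, RHS = 36 → holds
(6, 5): LHS = 1, RHS = 11 → fails

3 of 4 pairs satisfy the claim.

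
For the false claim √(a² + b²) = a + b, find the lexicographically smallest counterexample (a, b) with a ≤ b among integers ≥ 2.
Substituting (2, 2) into the claim:
LHS = √(2² + 2²) = 2·√(2) ≈ 2.828
RHS = 2 + 2 = 4

Since LHS ≠ RHS, this pair disproves the claim, and no lexicographically smaller pair (a ≤ b, integers ≥ 2) does.

For instance (6, 6) is also a counterexample (LHS = 6·√(2) ≈ 8.485, RHS = 12), but it's lexicographically larger.

Answer: (a, b) = (2, 2)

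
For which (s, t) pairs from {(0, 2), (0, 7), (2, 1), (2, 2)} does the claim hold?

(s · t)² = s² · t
Testing each pair:
(0, 2): LHS = 0, RHS = 0 → holds
(0, 7): LHS = 0, RHS = 0 → holds
(2, 1): LHS = 4, RHS = 4 → holds
(2, 2): LHS = 16, RHS = 8 → fails

3 of 4 pairs satisfy the claim.

Answer: (0, 2), (0, 7), (2, 1)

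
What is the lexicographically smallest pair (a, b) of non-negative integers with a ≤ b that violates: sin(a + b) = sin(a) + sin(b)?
(a, b) = (1, 1)

Substituting (1, 1) into the claim:
LHS = sin(1 + 1) = sin(2) ≈ 0.9093
RHS = sin(1) + sin(1) = 2·sin(1) ≈ 1.683

Since LHS ≠ RHS, this pair disproves the claim, and no lexicographically smaller pair (a ≤ b, non-negative integers) does.

For instance (4, 6) is also a counterexample (LHS = sin(10) ≈ -0.544, RHS = sin(4) + sin(6) ≈ -1.036), but it's lexicographically larger.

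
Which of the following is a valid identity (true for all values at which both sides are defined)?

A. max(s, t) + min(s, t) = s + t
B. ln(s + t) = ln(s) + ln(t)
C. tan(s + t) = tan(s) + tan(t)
A: holds — e.g. at (3, 5), both sides equal 8.
B: fails at (1, 3) — LHS = ln(4) ≈ 1.386, RHS = ln(3) ≈ 1.099.
C: fails at (1, 1) — LHS = tan(2) ≈ -2.185, RHS = 2·tan(1) ≈ 3.115.

Answer: A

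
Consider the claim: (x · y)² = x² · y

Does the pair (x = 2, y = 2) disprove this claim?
Substituting x = 2, y = 2:
LHS = (2 · 2)² = 16
RHS = 2² · 2 = 8

Since LHS ≠ RHS, this pair disproves the claim.

Answer: Yes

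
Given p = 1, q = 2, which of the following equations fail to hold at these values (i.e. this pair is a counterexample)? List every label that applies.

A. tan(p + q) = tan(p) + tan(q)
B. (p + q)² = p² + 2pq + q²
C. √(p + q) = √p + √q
A, C

Evaluating each claim at the given values:
A. LHS = tan(3) ≈ -0.1425, RHS = tan(2) + tan(1) ≈ -0.6276 → fails here (LHS ≠ RHS)
B. LHS = 9, RHS = 9 → holds here (LHS = RHS)
C. LHS = √(3) ≈ 1.732, RHS = 1 + √(2) ≈ 2.414 → fails here (LHS ≠ RHS)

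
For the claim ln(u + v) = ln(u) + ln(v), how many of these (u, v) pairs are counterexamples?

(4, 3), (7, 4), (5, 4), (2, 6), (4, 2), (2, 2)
5

Testing each pair:
(4, 3): LHS = ln(7) ≈ 1.946, RHS = ln(3) + ln(4) ≈ 2.485 → counterexample
(7, 4): LHS = ln(11) ≈ 2.398, RHS = ln(4) + ln(7) ≈ 3.332 → counterexample
(5, 4): LHS = ln(9) ≈ 2.197, RHS = ln(4) + ln(5) ≈ 2.996 → counterexample
(2, 6): LHS = ln(8) ≈ 2.079, RHS = ln(2) + ln(6) ≈ 2.485 → counterexample
(4, 2): LHS = ln(6) ≈ 1.792, RHS = ln(2) + ln(4) ≈ 2.079 → counterexample
(2, 2): LHS = ln(4) ≈ 1.386, RHS = 2·ln(2) ≈ 1.386 → satisfies claim

That makes 5 counterexamples.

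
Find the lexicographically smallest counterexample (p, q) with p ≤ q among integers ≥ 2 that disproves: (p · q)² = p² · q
(p, q) = (2, 2)

Substituting (2, 2) into the claim:
LHS = (2 · 2)² = 16
RHS = 2² · 2 = 8

Since LHS ≠ RHS, this pair disproves the claim, and no lexicographically smaller pair (p ≤ q, integers ≥ 2) does.

For instance (7, 9) is also a counterexample (LHS = 3969, RHS = 441), but it's lexicographically larger.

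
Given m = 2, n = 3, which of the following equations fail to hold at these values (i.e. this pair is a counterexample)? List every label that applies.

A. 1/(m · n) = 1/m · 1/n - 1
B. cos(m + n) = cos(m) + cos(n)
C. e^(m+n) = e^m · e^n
A, B

Evaluating each claim at the given values:
A. LHS = 1/6, RHS = -5/6 → fails here (LHS ≠ RHS)
B. LHS = cos(5) ≈ 0.2837, RHS = cos(3) + cos(2) ≈ -1.406 → fails here (LHS ≠ RHS)
C. LHS = e^5 ≈ 148.4, RHS = e^5 ≈ 148.4 → holds here (LHS = RHS)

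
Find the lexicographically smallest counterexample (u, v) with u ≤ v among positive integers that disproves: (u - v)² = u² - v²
(u, v) = (1, 2)

At (1, 1): both sides equal 0, so it holds there.

Substituting (1, 2) into the claim:
LHS = (1 - 2)² = 1
RHS = 1² - 2² = -3

Since LHS ≠ RHS, this pair disproves the claim, and no lexicographically smaller pair (u ≤ v, positive integers) does.

For instance (1, 4) is also a counterexample (LHS = 9, RHS = -15), but it's lexicographically larger.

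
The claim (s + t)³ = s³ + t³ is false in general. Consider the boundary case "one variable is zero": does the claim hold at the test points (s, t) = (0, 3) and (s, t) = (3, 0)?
Yes, holds at both test points

At (0, 3): LHS = 27, RHS = 27 → equal
At (3, 0): LHS = 27, RHS = 27 → equal

So the claim does hold at both of these boundary points, even though it is not an identity.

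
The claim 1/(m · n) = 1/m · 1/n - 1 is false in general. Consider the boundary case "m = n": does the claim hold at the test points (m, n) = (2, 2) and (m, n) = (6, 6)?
At (2, 2): LHS = 1/4 ≠ RHS = -3/4
At (6, 6): LHS = 1/36 ≠ RHS = -35/36

Answer: No, fails at both test points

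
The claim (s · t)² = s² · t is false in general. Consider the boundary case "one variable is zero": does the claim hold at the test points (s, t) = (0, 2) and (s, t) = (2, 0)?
Yes, holds at both test points

At (0, 2): LHS = 0, RHS = 0 → equal
At (2, 0): LHS = 0, RHS = 0 → equal

So the claim does hold at both of these boundary points, even though it is not an identity.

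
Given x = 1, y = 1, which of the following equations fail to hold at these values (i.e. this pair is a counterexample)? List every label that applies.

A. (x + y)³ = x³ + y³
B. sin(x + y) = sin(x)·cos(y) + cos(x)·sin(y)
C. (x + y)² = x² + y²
Evaluating each claim at the given values:
A. LHS = 8, RHS = 2 → fails here (LHS ≠ RHS)
B. LHS = sin(2) ≈ 0.9093, RHS = 2·sin(1)·cos(1) ≈ 0.9093 → holds here (LHS = RHS)
C. LHS = 4, RHS = 2 → fails here (LHS ≠ RHS)

Answer: A, C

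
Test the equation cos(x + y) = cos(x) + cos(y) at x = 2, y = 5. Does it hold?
Fails

Substituting x = 2, y = 5:

LHS = cos(2 + 5) = cos(7) ≈ 0.7539
RHS = cos(2) + cos(5) ≈ -0.1325

LHS ≠ RHS, so the equation does not hold at this point.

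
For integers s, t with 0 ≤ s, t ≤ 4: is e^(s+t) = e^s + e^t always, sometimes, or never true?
The claim fails for every pair in the range. For instance at (s, t) = (1, 0): LHS = e ≈ 2.718, RHS = 1 + e ≈ 3.718.

Answer: Never true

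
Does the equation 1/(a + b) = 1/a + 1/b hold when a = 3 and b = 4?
Fails

Substituting a = 3, b = 4:

LHS = 1/(3 + 4) = 1/7
RHS = 1/3 + 1/4 = 7/12

LHS ≠ RHS, so the equation does not hold at this point.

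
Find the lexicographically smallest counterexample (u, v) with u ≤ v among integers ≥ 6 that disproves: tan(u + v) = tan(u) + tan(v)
(u, v) = (6, 6)

Substituting (6, 6) into the claim:
LHS = tan(6 + 6) = tan(12) ≈ -0.6359
RHS = tan(6) + tan(6) = 2·tan(6) ≈ -0.582

Since LHS ≠ RHS, this pair disproves the claim, and no lexicographically smaller pair (u ≤ v, integers ≥ 6) does.

For instance (6, 10) is also a counterexample (LHS = tan(16) ≈ 0.3006, RHS = tan(6) + tan(10) ≈ 0.3574), but it's lexicographically larger.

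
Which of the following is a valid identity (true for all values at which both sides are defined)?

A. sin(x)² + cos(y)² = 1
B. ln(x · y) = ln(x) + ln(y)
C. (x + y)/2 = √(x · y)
A: fails at (1, 4) — LHS = cos(4)² + sin(1)² ≈ 1.135, RHS = 1.
B: holds — e.g. at (4, 5), both sides equal ln(20) ≈ 2.996.
C: fails at (1, 2) — LHS = 3/2, RHS = √(2) ≈ 1.414.

Answer: B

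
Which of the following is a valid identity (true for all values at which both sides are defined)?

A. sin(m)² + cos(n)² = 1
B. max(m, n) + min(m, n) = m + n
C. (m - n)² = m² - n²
B

A: fails at (0, 1) — LHS = cos(1)² ≈ 0.2919, RHS = 1.
B: holds — e.g. at (1, 4), both sides equal 5.
C: fails at (1, 5) — LHS = 16, RHS = -24.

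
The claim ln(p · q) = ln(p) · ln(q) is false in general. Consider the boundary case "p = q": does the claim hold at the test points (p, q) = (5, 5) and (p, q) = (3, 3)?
At (5, 5): LHS = ln(25) ≈ 3.219 ≠ RHS = ln(5)² ≈ 2.59
At (3, 3): LHS = ln(9) ≈ 2.197 ≠ RHS = ln(3)² ≈ 1.207

Answer: No, fails at both test points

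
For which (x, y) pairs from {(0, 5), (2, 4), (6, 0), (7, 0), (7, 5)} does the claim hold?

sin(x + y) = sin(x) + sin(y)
Testing each pair:
(0, 5): LHS = sin(5) ≈ -0.9589, RHS = sin(5) ≈ -0.9589 → holds
(2, 4): LHS = sin(6) ≈ -0.2794, RHS = sin(4) + sin(2) ≈ 0.1525 → fails
(6, 0): LHS = sin(6) ≈ -0.2794, RHS = sin(6) ≈ -0.2794 → holds
(7, 0): LHS = sin(7) ≈ 0.657, RHS = sin(7) ≈ 0.657 → holds
(7, 5): LHS = sin(12) ≈ -0.5366, RHS = sin(5) + sin(7) ≈ -0.3019 → fails

3 of 5 pairs satisfy the claim.

Answer: (0, 5), (6, 0), (7, 0)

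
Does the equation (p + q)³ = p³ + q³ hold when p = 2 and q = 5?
Fails

Substituting p = 2, q = 5:

LHS = (2 + 5)³ = 343
RHS = 2³ + 5³ = 133

LHS ≠ RHS, so the equation does not hold at this point.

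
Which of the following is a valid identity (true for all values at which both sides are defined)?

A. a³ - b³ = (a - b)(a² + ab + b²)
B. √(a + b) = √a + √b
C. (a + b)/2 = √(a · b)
A

A: holds — e.g. at (0, 1), both sides equal -1.
B: fails at (1, 5) — LHS = √(6) ≈ 2.449, RHS = 1 + √(5) ≈ 3.236.
C: fails at (6, 7) — LHS = 13/2, RHS = √(42) ≈ 6.481.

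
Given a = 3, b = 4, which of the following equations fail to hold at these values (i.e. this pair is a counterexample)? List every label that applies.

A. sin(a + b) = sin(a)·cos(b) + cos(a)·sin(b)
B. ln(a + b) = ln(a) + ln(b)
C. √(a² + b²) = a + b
Evaluating each claim at the given values:
A. LHS = sin(7) ≈ 0.657, RHS = sin(3)·cos(4) + sin(4)·cos(3) ≈ 0.657 → holds here (LHS = RHS)
B. LHS = ln(7) ≈ 1.946, RHS = ln(3) + ln(4) ≈ 2.485 → fails here (LHS ≠ RHS)
C. LHS = 5, RHS = 7 → fails here (LHS ≠ RHS)

Answer: B, C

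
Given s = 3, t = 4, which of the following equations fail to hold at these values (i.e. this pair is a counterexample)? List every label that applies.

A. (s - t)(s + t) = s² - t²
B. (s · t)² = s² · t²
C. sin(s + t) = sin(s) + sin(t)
Evaluating each claim at the given values:
A. LHS = -7, RHS = -7 → holds here (LHS = RHS)
B. LHS = 144, RHS = 144 → holds here (LHS = RHS)
C. LHS = sin(7) ≈ 0.657, RHS = sin(4) + sin(3) ≈ -0.6157 → fails here (LHS ≠ RHS)

Answer: C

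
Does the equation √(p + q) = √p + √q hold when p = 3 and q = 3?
Substituting p = 3, q = 3:

LHS = √(3 + 3) = √(6) ≈ 2.449
RHS = √3 + √3 = 2·√(3) ≈ 3.464

LHS ≠ RHS, so the equation does not hold at this point.

Answer: Fails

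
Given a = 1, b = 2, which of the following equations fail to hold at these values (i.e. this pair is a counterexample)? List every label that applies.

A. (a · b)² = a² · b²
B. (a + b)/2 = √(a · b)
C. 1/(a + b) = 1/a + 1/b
B, C

Evaluating each claim at the given values:
A. LHS = 4, RHS = 4 → holds here (LHS = RHS)
B. LHS = 3/2, RHS = √(2) ≈ 1.414 → fails here (LHS ≠ RHS)
C. LHS = 1/3, RHS = 3/2 → fails here (LHS ≠ RHS)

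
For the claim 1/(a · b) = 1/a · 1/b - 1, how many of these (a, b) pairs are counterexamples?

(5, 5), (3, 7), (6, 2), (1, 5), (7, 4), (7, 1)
Testing each pair:
(5, 5): LHS = 1/25, RHS = -24/25 → counterexample
(3, 7): LHS = 1/21, RHS = -20/21 → counterexample
(6, 2): LHS = 1/12, RHS = -11/12 → counterexample
(1, 5): LHS = 1/5, RHS = -4/5 → counterexample
(7, 4): LHS = 1/28, RHS = -27/28 → counterexample
(7, 1): LHS = 1/7, RHS = -6/7 → counterexample

That makes 6 counterexamples.

Answer: 6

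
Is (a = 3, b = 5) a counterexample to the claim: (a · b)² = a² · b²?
No

Substituting a = 3, b = 5:
LHS = (3 · 5)² = 225
RHS = 3² · 5² = 225

The sides agree, so this pair does not disprove the claim.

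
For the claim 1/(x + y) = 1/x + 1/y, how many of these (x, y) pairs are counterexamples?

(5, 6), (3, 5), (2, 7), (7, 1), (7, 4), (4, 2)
Testing each pair:
(5, 6): LHS = 1/11, RHS = 11/30 → counterexample
(3, 5): LHS = 1/8, RHS = 8/15 → counterexample
(2, 7): LHS = 1/9, RHS = 9/14 → counterexample
(7, 1): LHS = 1/8, RHS = 8/7 → counterexample
(7, 4): LHS = 1/11, RHS = 11/28 → counterexample
(4, 2): LHS = 1/6, RHS = 3/4 → counterexample

That makes 6 counterexamples.

Answer: 6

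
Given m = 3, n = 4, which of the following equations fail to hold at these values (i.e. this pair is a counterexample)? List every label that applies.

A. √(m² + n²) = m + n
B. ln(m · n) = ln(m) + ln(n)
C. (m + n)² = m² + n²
A, C

Evaluating each claim at the given values:
A. LHS = 5, RHS = 7 → fails here (LHS ≠ RHS)
B. LHS = ln(12) ≈ 2.485, RHS = ln(3) + ln(4) ≈ 2.485 → holds here (LHS = RHS)
C. LHS = 49, RHS = 25 → fails here (LHS ≠ RHS)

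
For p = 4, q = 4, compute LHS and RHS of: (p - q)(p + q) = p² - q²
LHS = (4 - 4)(4 + 4) = 0
RHS = 4² - 4² = 0

LHS = RHS: the two sides agree.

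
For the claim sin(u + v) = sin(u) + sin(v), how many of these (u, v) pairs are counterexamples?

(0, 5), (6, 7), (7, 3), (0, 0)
Testing each pair:
(0, 5): LHS = sin(5) ≈ -0.9589, RHS = sin(5) ≈ -0.9589 → satisfies claim
(6, 7): LHS = sin(13) ≈ 0.4202, RHS = sin(6) + sin(7) ≈ 0.3776 → counterexample
(7, 3): LHS = sin(10) ≈ -0.544, RHS = sin(3) + sin(7) ≈ 0.7981 → counterexample
(0, 0): LHS = 0, RHS = 0 → satisfies claim

That makes 2 counterexamples.

Answer: 2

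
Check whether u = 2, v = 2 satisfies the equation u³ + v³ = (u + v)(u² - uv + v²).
Holds

Substituting u = 2, v = 2:

LHS = 2³ + 2³ = 16
RHS = (2 + 2)(2² - 2·2 + 2²) = 16

LHS = RHS, so the equation holds at this point.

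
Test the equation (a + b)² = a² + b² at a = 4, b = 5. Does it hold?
Substituting a = 4, b = 5:

LHS = (4 + 5)² = 81
RHS = 4² + 5² = 41

LHS ≠ RHS, so the equation does not hold at this point.

Answer: Fails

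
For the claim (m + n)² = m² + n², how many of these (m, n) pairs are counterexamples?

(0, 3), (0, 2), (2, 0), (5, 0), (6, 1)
Testing each pair:
(0, 3): LHS = 9, RHS = 9 → satisfies claim
(0, 2): LHS = 4, RHS = 4 → satisfies claim
(2, 0): LHS = 4, RHS = 4 → satisfies claim
(5, 0): LHS = 25, RHS = 25 → satisfies claim
(6, 1): LHS = 49, RHS = 37 → counterexample

That makes 1 counterexample.

Answer: 1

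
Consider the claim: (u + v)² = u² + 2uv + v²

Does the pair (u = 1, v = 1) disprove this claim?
Substituting u = 1, v = 1:
LHS = (1 + 1)² = 4
RHS = 1² + 2·1·1 + 1² = 4

The sides agree, so this pair does not disprove the claim.

Answer: No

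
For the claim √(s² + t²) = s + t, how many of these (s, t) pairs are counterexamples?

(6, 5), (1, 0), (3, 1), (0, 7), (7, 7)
Testing each pair:
(6, 5): LHS = √(61) ≈ 7.81, RHS = 11 → counterexample
(1, 0): LHS = 1, RHS = 1 → satisfies claim
(3, 1): LHS = √(10) ≈ 3.162, RHS = 4 → counterexample
(0, 7): LHS = 7, RHS = 7 → satisfies claim
(7, 7): LHS = 7·√(2) ≈ 9.899, RHS = 14 → counterexample

That makes 3 counterexamples.

Answer: 3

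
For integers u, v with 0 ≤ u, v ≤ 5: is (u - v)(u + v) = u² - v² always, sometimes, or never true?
Always true

The identity holds for every pair in the range. For instance at (u, v) = (3, 3): both sides equal 0.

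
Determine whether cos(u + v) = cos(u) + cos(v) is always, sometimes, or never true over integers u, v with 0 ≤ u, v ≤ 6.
The claim fails for every pair in the range. For instance at (u, v) = (3, 4): LHS = cos(7) ≈ 0.7539, RHS = cos(3) + cos(4) ≈ -1.644.

Answer: Never true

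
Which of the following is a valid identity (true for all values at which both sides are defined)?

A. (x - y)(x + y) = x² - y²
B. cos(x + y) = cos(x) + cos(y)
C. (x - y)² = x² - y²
A

A: holds — e.g. at (2, 3), both sides equal -5.
B: fails at (6, 7) — LHS = cos(13) ≈ 0.9074, RHS = cos(7) + cos(6) ≈ 1.714.
C: fails at (2, 4) — LHS = 4, RHS = -12.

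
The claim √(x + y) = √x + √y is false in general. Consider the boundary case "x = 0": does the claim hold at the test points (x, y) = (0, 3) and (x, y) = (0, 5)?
At (0, 3): LHS = √(3) ≈ 1.732, RHS = √(3) ≈ 1.732 → equal
At (0, 5): LHS = √(5) ≈ 2.236, RHS = √(5) ≈ 2.236 → equal

So the claim does hold at both of these boundary points, even though it is not an identity.

Answer: Yes, holds at both test points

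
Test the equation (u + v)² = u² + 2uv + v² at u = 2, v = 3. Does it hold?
Substituting u = 2, v = 3:

LHS = (2 + 3)² = 25
RHS = 2² + 2·2·3 + 3² = 25

LHS = RHS, so the equation holds at this point.

Answer: Holds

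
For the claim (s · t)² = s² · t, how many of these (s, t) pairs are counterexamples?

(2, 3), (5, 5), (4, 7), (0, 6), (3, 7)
4

Testing each pair:
(2, 3): LHS = 36, RHS = 12 → counterexample
(5, 5): LHS = 625, RHS = 125 → counterexample
(4, 7): LHS = 784, RHS = 112 → counterexample
(0, 6): LHS = 0, RHS = 0 → satisfies claim
(3, 7): LHS = 441, RHS = 63 → counterexample

That makes 4 counterexamples.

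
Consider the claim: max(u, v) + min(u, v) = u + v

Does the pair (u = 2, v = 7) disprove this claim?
No

Substituting u = 2, v = 7:
LHS = max(2, 7) + min(2, 7) = 9
RHS = 2 + 7 = 9

The sides agree, so this pair does not disprove the claim.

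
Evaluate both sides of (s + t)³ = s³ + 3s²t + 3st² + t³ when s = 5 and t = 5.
LHS = (5 + 5)³ = 1000
RHS = 5³ + 3·5²·5 + 3·5·5² + 5³ = 1000

LHS = RHS: the two sides agree.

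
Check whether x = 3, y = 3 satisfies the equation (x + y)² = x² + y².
Substituting x = 3, y = 3:

LHS = (3 + 3)² = 36
RHS = 3² + 3² = 18

LHS ≠ RHS, so the equation does not hold at this point.

Answer: Fails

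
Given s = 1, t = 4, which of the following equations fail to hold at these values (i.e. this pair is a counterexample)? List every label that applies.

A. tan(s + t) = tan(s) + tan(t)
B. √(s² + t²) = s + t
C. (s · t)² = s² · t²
Evaluating each claim at the given values:
A. LHS = tan(5) ≈ -3.381, RHS = tan(4) + tan(1) ≈ 2.715 → fails here (LHS ≠ RHS)
B. LHS = √(17) ≈ 4.123, RHS = 5 → fails here (LHS ≠ RHS)
C. LHS = 16, RHS = 16 → holds here (LHS = RHS)

Answer: A, B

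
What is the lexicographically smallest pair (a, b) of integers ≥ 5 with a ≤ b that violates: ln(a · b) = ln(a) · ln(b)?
(a, b) = (5, 5)

Substituting (5, 5) into the claim:
LHS = ln(5 · 5) = ln(25) ≈ 3.219
RHS = ln(5) · ln(5) = ln(5)² ≈ 2.59

Since LHS ≠ RHS, this pair disproves the claim, and no lexicographically smaller pair (a ≤ b, integers ≥ 5) does.

For instance (9, 11) is also a counterexample (LHS = ln(99) ≈ 4.595, RHS = ln(9)·ln(11) ≈ 5.269), but it's lexicographically larger.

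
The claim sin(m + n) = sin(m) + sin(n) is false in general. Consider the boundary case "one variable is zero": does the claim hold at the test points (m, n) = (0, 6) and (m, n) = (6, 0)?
Yes, holds at both test points

At (0, 6): LHS = sin(6) ≈ -0.2794, RHS = sin(6) ≈ -0.2794 → equal
At (6, 0): LHS = sin(6) ≈ -0.2794, RHS = sin(6) ≈ -0.2794 → equal

So the claim does hold at both of these boundary points, even though it is not an identity.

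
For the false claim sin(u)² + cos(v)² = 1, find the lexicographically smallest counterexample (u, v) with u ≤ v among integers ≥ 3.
(u, v) = (3, 4)

Substituting (3, 4) into the claim:
LHS = sin(3)² + cos(4)² ≈ 0.4472
RHS = 1

Since LHS ≠ RHS, this pair disproves the claim, and no lexicographically smaller pair (u ≤ v, integers ≥ 3) does.

For instance (5, 10) is also a counterexample (LHS = cos(10)² + sin(5)² ≈ 1.624, RHS = 1), but it's lexicographically larger.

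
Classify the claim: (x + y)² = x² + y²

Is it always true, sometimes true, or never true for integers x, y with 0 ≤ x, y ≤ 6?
It holds at (x, y) = (0, 1) (both sides equal 1), but fails at (x, y) = (4, 3) (LHS = 49, RHS = 25).

Answer: Sometimes true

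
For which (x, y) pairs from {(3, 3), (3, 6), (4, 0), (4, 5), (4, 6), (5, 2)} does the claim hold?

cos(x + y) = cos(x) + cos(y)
Testing each pair:
(3, 3): LHS = cos(6) ≈ 0.9602, RHS = 2·cos(3) ≈ -1.98 → fails
(3, 6): LHS = cos(9) ≈ -0.9111, RHS = cos(3) + cos(6) ≈ -0.02982 → fails
(4, 0): LHS = cos(4) ≈ -0.6536, RHS = cos(4) + 1 ≈ 0.3464 → fails
(4, 5): LHS = cos(9) ≈ -0.9111, RHS = cos(4) + cos(5) ≈ -0.37 → fails
(4, 6): LHS = cos(10) ≈ -0.8391, RHS = cos(4) + cos(6) ≈ 0.3065 → fails
(5, 2): LHS = cos(7) ≈ 0.7539, RHS = cos(2) + cos(5) ≈ -0.1325 → fails

No pair satisfies the claim.

Answer: None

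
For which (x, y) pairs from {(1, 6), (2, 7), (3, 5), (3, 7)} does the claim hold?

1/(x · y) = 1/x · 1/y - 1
None

Testing each pair:
(1, 6): LHS = 1/6, RHS = -5/6 → fails
(2, 7): LHS = 1/14, RHS = -13/14 → fails
(3, 5): LHS = 1/15, RHS = -14/15 → fails
(3, 7): LHS = 1/21, RHS = -20/21 → fails

No pair satisfies the claim.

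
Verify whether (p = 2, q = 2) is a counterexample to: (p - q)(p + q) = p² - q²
No

Substituting p = 2, q = 2:
LHS = (2 - 2)(2 + 2) = 0
RHS = 2² - 2² = 0

The sides agree, so this pair does not disprove the claim.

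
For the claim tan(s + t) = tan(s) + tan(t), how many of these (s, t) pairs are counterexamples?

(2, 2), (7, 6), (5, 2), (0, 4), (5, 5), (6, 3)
5

Testing each pair:
(2, 2): LHS = tan(4) ≈ 1.158, RHS = 2·tan(2) ≈ -4.37 → counterexample
(7, 6): LHS = tan(13) ≈ 0.463, RHS = tan(6) + tan(7) ≈ 0.5804 → counterexample
(5, 2): LHS = tan(7) ≈ 0.8714, RHS = tan(5) + tan(2) ≈ -5.566 → counterexample
(0, 4): LHS = tan(4) ≈ 1.158, RHS = tan(4) ≈ 1.158 → satisfies claim
(5, 5): LHS = tan(10) ≈ 0.6484, RHS = 2·tan(5) ≈ -6.761 → counterexample
(6, 3): LHS = tan(9) ≈ -0.4523, RHS = tan(6) + tan(3) ≈ -0.4336 → counterexample

That makes 5 counterexamples.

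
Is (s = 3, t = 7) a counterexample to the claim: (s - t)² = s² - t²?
Yes

Substituting s = 3, t = 7:
LHS = (3 - 7)² = 16
RHS = 3² - 7² = -40

Since LHS ≠ RHS, this pair disproves the claim.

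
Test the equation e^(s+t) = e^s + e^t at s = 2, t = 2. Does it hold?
Fails

Substituting s = 2, t = 2:

LHS = e^(2+2) = e^4 ≈ 54.6
RHS = e^2 + e^2 = 2·e^2 ≈ 14.78

LHS ≠ RHS, so the equation does not hold at this point.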